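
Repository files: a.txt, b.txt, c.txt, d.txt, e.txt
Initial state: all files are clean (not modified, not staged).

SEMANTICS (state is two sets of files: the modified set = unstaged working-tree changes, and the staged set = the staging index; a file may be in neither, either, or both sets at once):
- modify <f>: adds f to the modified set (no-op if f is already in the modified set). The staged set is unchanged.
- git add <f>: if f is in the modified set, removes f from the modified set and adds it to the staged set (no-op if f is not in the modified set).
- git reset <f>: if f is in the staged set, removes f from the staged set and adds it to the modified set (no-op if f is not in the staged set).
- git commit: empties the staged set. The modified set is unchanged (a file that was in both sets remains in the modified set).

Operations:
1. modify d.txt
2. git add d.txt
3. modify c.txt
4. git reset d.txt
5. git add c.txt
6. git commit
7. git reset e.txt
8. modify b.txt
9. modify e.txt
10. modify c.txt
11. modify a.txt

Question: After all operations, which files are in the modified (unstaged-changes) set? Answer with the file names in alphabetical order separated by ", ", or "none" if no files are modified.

Answer: a.txt, b.txt, c.txt, d.txt, e.txt

Derivation:
After op 1 (modify d.txt): modified={d.txt} staged={none}
After op 2 (git add d.txt): modified={none} staged={d.txt}
After op 3 (modify c.txt): modified={c.txt} staged={d.txt}
After op 4 (git reset d.txt): modified={c.txt, d.txt} staged={none}
After op 5 (git add c.txt): modified={d.txt} staged={c.txt}
After op 6 (git commit): modified={d.txt} staged={none}
After op 7 (git reset e.txt): modified={d.txt} staged={none}
After op 8 (modify b.txt): modified={b.txt, d.txt} staged={none}
After op 9 (modify e.txt): modified={b.txt, d.txt, e.txt} staged={none}
After op 10 (modify c.txt): modified={b.txt, c.txt, d.txt, e.txt} staged={none}
After op 11 (modify a.txt): modified={a.txt, b.txt, c.txt, d.txt, e.txt} staged={none}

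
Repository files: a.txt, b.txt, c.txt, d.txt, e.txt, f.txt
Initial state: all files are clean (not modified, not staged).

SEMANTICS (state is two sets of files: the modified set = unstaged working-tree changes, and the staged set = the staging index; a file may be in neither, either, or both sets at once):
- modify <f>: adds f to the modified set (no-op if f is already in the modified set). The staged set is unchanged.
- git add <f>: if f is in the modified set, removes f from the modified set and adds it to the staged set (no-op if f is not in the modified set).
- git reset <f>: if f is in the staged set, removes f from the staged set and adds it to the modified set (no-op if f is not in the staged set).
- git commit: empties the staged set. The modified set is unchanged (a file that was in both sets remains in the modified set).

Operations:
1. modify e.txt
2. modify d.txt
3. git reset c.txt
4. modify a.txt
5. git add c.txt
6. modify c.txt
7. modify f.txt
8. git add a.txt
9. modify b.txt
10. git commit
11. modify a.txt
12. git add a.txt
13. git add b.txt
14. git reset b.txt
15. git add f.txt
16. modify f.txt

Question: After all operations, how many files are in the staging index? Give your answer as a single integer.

Answer: 2

Derivation:
After op 1 (modify e.txt): modified={e.txt} staged={none}
After op 2 (modify d.txt): modified={d.txt, e.txt} staged={none}
After op 3 (git reset c.txt): modified={d.txt, e.txt} staged={none}
After op 4 (modify a.txt): modified={a.txt, d.txt, e.txt} staged={none}
After op 5 (git add c.txt): modified={a.txt, d.txt, e.txt} staged={none}
After op 6 (modify c.txt): modified={a.txt, c.txt, d.txt, e.txt} staged={none}
After op 7 (modify f.txt): modified={a.txt, c.txt, d.txt, e.txt, f.txt} staged={none}
After op 8 (git add a.txt): modified={c.txt, d.txt, e.txt, f.txt} staged={a.txt}
After op 9 (modify b.txt): modified={b.txt, c.txt, d.txt, e.txt, f.txt} staged={a.txt}
After op 10 (git commit): modified={b.txt, c.txt, d.txt, e.txt, f.txt} staged={none}
After op 11 (modify a.txt): modified={a.txt, b.txt, c.txt, d.txt, e.txt, f.txt} staged={none}
After op 12 (git add a.txt): modified={b.txt, c.txt, d.txt, e.txt, f.txt} staged={a.txt}
After op 13 (git add b.txt): modified={c.txt, d.txt, e.txt, f.txt} staged={a.txt, b.txt}
After op 14 (git reset b.txt): modified={b.txt, c.txt, d.txt, e.txt, f.txt} staged={a.txt}
After op 15 (git add f.txt): modified={b.txt, c.txt, d.txt, e.txt} staged={a.txt, f.txt}
After op 16 (modify f.txt): modified={b.txt, c.txt, d.txt, e.txt, f.txt} staged={a.txt, f.txt}
Final staged set: {a.txt, f.txt} -> count=2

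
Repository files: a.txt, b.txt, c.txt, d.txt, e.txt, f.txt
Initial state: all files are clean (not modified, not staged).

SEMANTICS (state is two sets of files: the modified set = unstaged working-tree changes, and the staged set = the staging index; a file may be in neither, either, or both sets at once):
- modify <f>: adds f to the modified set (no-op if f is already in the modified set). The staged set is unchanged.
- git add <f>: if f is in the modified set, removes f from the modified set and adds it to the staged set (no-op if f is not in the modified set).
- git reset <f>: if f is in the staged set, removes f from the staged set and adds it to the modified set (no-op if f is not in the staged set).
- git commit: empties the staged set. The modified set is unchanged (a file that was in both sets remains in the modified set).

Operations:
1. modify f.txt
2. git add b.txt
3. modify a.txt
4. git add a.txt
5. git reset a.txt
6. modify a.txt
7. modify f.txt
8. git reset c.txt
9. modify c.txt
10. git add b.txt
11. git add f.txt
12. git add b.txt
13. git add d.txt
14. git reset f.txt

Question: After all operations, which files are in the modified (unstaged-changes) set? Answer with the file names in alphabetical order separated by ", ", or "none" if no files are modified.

After op 1 (modify f.txt): modified={f.txt} staged={none}
After op 2 (git add b.txt): modified={f.txt} staged={none}
After op 3 (modify a.txt): modified={a.txt, f.txt} staged={none}
After op 4 (git add a.txt): modified={f.txt} staged={a.txt}
After op 5 (git reset a.txt): modified={a.txt, f.txt} staged={none}
After op 6 (modify a.txt): modified={a.txt, f.txt} staged={none}
After op 7 (modify f.txt): modified={a.txt, f.txt} staged={none}
After op 8 (git reset c.txt): modified={a.txt, f.txt} staged={none}
After op 9 (modify c.txt): modified={a.txt, c.txt, f.txt} staged={none}
After op 10 (git add b.txt): modified={a.txt, c.txt, f.txt} staged={none}
After op 11 (git add f.txt): modified={a.txt, c.txt} staged={f.txt}
After op 12 (git add b.txt): modified={a.txt, c.txt} staged={f.txt}
After op 13 (git add d.txt): modified={a.txt, c.txt} staged={f.txt}
After op 14 (git reset f.txt): modified={a.txt, c.txt, f.txt} staged={none}

Answer: a.txt, c.txt, f.txt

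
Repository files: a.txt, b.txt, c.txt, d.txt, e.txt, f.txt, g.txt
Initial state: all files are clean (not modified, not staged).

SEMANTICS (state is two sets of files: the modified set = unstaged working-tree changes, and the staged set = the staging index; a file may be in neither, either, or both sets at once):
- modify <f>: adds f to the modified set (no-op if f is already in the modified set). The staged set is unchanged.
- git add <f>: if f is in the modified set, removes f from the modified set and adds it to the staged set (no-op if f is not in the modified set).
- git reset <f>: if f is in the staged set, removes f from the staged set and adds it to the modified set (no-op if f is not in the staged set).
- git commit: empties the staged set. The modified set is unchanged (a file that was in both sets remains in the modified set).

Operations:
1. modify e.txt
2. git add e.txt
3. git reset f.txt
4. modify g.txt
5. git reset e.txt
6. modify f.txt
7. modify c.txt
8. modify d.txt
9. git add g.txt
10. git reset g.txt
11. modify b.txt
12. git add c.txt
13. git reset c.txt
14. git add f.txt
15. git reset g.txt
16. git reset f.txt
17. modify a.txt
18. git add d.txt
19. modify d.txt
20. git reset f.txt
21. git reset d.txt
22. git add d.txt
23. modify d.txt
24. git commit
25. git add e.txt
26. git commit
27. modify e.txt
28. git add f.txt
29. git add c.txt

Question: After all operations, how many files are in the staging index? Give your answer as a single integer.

After op 1 (modify e.txt): modified={e.txt} staged={none}
After op 2 (git add e.txt): modified={none} staged={e.txt}
After op 3 (git reset f.txt): modified={none} staged={e.txt}
After op 4 (modify g.txt): modified={g.txt} staged={e.txt}
After op 5 (git reset e.txt): modified={e.txt, g.txt} staged={none}
After op 6 (modify f.txt): modified={e.txt, f.txt, g.txt} staged={none}
After op 7 (modify c.txt): modified={c.txt, e.txt, f.txt, g.txt} staged={none}
After op 8 (modify d.txt): modified={c.txt, d.txt, e.txt, f.txt, g.txt} staged={none}
After op 9 (git add g.txt): modified={c.txt, d.txt, e.txt, f.txt} staged={g.txt}
After op 10 (git reset g.txt): modified={c.txt, d.txt, e.txt, f.txt, g.txt} staged={none}
After op 11 (modify b.txt): modified={b.txt, c.txt, d.txt, e.txt, f.txt, g.txt} staged={none}
After op 12 (git add c.txt): modified={b.txt, d.txt, e.txt, f.txt, g.txt} staged={c.txt}
After op 13 (git reset c.txt): modified={b.txt, c.txt, d.txt, e.txt, f.txt, g.txt} staged={none}
After op 14 (git add f.txt): modified={b.txt, c.txt, d.txt, e.txt, g.txt} staged={f.txt}
After op 15 (git reset g.txt): modified={b.txt, c.txt, d.txt, e.txt, g.txt} staged={f.txt}
After op 16 (git reset f.txt): modified={b.txt, c.txt, d.txt, e.txt, f.txt, g.txt} staged={none}
After op 17 (modify a.txt): modified={a.txt, b.txt, c.txt, d.txt, e.txt, f.txt, g.txt} staged={none}
After op 18 (git add d.txt): modified={a.txt, b.txt, c.txt, e.txt, f.txt, g.txt} staged={d.txt}
After op 19 (modify d.txt): modified={a.txt, b.txt, c.txt, d.txt, e.txt, f.txt, g.txt} staged={d.txt}
After op 20 (git reset f.txt): modified={a.txt, b.txt, c.txt, d.txt, e.txt, f.txt, g.txt} staged={d.txt}
After op 21 (git reset d.txt): modified={a.txt, b.txt, c.txt, d.txt, e.txt, f.txt, g.txt} staged={none}
After op 22 (git add d.txt): modified={a.txt, b.txt, c.txt, e.txt, f.txt, g.txt} staged={d.txt}
After op 23 (modify d.txt): modified={a.txt, b.txt, c.txt, d.txt, e.txt, f.txt, g.txt} staged={d.txt}
After op 24 (git commit): modified={a.txt, b.txt, c.txt, d.txt, e.txt, f.txt, g.txt} staged={none}
After op 25 (git add e.txt): modified={a.txt, b.txt, c.txt, d.txt, f.txt, g.txt} staged={e.txt}
After op 26 (git commit): modified={a.txt, b.txt, c.txt, d.txt, f.txt, g.txt} staged={none}
After op 27 (modify e.txt): modified={a.txt, b.txt, c.txt, d.txt, e.txt, f.txt, g.txt} staged={none}
After op 28 (git add f.txt): modified={a.txt, b.txt, c.txt, d.txt, e.txt, g.txt} staged={f.txt}
After op 29 (git add c.txt): modified={a.txt, b.txt, d.txt, e.txt, g.txt} staged={c.txt, f.txt}
Final staged set: {c.txt, f.txt} -> count=2

Answer: 2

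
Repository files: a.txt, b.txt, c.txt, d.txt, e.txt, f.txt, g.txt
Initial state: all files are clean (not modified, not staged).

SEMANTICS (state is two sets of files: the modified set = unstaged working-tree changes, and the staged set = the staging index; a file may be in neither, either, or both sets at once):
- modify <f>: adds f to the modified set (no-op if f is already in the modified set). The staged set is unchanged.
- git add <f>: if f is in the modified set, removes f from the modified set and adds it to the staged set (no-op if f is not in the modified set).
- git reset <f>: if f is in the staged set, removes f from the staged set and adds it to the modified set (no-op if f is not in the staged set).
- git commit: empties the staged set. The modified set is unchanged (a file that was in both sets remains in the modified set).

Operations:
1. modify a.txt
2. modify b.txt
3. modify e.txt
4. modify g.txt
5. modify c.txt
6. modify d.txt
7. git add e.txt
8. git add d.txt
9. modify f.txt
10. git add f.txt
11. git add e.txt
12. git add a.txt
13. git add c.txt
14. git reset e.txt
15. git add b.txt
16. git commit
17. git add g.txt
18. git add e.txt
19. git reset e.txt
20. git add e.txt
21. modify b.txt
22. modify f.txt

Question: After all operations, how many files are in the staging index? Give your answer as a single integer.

Answer: 2

Derivation:
After op 1 (modify a.txt): modified={a.txt} staged={none}
After op 2 (modify b.txt): modified={a.txt, b.txt} staged={none}
After op 3 (modify e.txt): modified={a.txt, b.txt, e.txt} staged={none}
After op 4 (modify g.txt): modified={a.txt, b.txt, e.txt, g.txt} staged={none}
After op 5 (modify c.txt): modified={a.txt, b.txt, c.txt, e.txt, g.txt} staged={none}
After op 6 (modify d.txt): modified={a.txt, b.txt, c.txt, d.txt, e.txt, g.txt} staged={none}
After op 7 (git add e.txt): modified={a.txt, b.txt, c.txt, d.txt, g.txt} staged={e.txt}
After op 8 (git add d.txt): modified={a.txt, b.txt, c.txt, g.txt} staged={d.txt, e.txt}
After op 9 (modify f.txt): modified={a.txt, b.txt, c.txt, f.txt, g.txt} staged={d.txt, e.txt}
After op 10 (git add f.txt): modified={a.txt, b.txt, c.txt, g.txt} staged={d.txt, e.txt, f.txt}
After op 11 (git add e.txt): modified={a.txt, b.txt, c.txt, g.txt} staged={d.txt, e.txt, f.txt}
After op 12 (git add a.txt): modified={b.txt, c.txt, g.txt} staged={a.txt, d.txt, e.txt, f.txt}
After op 13 (git add c.txt): modified={b.txt, g.txt} staged={a.txt, c.txt, d.txt, e.txt, f.txt}
After op 14 (git reset e.txt): modified={b.txt, e.txt, g.txt} staged={a.txt, c.txt, d.txt, f.txt}
After op 15 (git add b.txt): modified={e.txt, g.txt} staged={a.txt, b.txt, c.txt, d.txt, f.txt}
After op 16 (git commit): modified={e.txt, g.txt} staged={none}
After op 17 (git add g.txt): modified={e.txt} staged={g.txt}
After op 18 (git add e.txt): modified={none} staged={e.txt, g.txt}
After op 19 (git reset e.txt): modified={e.txt} staged={g.txt}
After op 20 (git add e.txt): modified={none} staged={e.txt, g.txt}
After op 21 (modify b.txt): modified={b.txt} staged={e.txt, g.txt}
After op 22 (modify f.txt): modified={b.txt, f.txt} staged={e.txt, g.txt}
Final staged set: {e.txt, g.txt} -> count=2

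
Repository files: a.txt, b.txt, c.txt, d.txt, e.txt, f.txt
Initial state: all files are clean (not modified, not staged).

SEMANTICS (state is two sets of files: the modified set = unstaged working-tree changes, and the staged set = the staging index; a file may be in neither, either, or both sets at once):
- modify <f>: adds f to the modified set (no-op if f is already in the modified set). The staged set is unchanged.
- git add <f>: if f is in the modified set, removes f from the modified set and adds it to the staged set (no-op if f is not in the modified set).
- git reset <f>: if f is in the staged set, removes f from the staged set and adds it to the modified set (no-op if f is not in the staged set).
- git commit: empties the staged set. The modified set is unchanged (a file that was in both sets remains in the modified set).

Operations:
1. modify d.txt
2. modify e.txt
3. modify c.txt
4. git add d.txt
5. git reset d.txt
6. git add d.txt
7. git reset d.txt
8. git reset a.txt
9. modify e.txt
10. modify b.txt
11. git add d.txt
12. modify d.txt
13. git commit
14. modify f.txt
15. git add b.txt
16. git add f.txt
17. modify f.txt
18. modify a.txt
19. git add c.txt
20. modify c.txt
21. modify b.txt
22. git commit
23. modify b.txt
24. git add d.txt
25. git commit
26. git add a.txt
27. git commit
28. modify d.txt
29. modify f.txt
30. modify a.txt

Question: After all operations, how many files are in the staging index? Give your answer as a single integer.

Answer: 0

Derivation:
After op 1 (modify d.txt): modified={d.txt} staged={none}
After op 2 (modify e.txt): modified={d.txt, e.txt} staged={none}
After op 3 (modify c.txt): modified={c.txt, d.txt, e.txt} staged={none}
After op 4 (git add d.txt): modified={c.txt, e.txt} staged={d.txt}
After op 5 (git reset d.txt): modified={c.txt, d.txt, e.txt} staged={none}
After op 6 (git add d.txt): modified={c.txt, e.txt} staged={d.txt}
After op 7 (git reset d.txt): modified={c.txt, d.txt, e.txt} staged={none}
After op 8 (git reset a.txt): modified={c.txt, d.txt, e.txt} staged={none}
After op 9 (modify e.txt): modified={c.txt, d.txt, e.txt} staged={none}
After op 10 (modify b.txt): modified={b.txt, c.txt, d.txt, e.txt} staged={none}
After op 11 (git add d.txt): modified={b.txt, c.txt, e.txt} staged={d.txt}
After op 12 (modify d.txt): modified={b.txt, c.txt, d.txt, e.txt} staged={d.txt}
After op 13 (git commit): modified={b.txt, c.txt, d.txt, e.txt} staged={none}
After op 14 (modify f.txt): modified={b.txt, c.txt, d.txt, e.txt, f.txt} staged={none}
After op 15 (git add b.txt): modified={c.txt, d.txt, e.txt, f.txt} staged={b.txt}
After op 16 (git add f.txt): modified={c.txt, d.txt, e.txt} staged={b.txt, f.txt}
After op 17 (modify f.txt): modified={c.txt, d.txt, e.txt, f.txt} staged={b.txt, f.txt}
After op 18 (modify a.txt): modified={a.txt, c.txt, d.txt, e.txt, f.txt} staged={b.txt, f.txt}
After op 19 (git add c.txt): modified={a.txt, d.txt, e.txt, f.txt} staged={b.txt, c.txt, f.txt}
After op 20 (modify c.txt): modified={a.txt, c.txt, d.txt, e.txt, f.txt} staged={b.txt, c.txt, f.txt}
After op 21 (modify b.txt): modified={a.txt, b.txt, c.txt, d.txt, e.txt, f.txt} staged={b.txt, c.txt, f.txt}
After op 22 (git commit): modified={a.txt, b.txt, c.txt, d.txt, e.txt, f.txt} staged={none}
After op 23 (modify b.txt): modified={a.txt, b.txt, c.txt, d.txt, e.txt, f.txt} staged={none}
After op 24 (git add d.txt): modified={a.txt, b.txt, c.txt, e.txt, f.txt} staged={d.txt}
After op 25 (git commit): modified={a.txt, b.txt, c.txt, e.txt, f.txt} staged={none}
After op 26 (git add a.txt): modified={b.txt, c.txt, e.txt, f.txt} staged={a.txt}
After op 27 (git commit): modified={b.txt, c.txt, e.txt, f.txt} staged={none}
After op 28 (modify d.txt): modified={b.txt, c.txt, d.txt, e.txt, f.txt} staged={none}
After op 29 (modify f.txt): modified={b.txt, c.txt, d.txt, e.txt, f.txt} staged={none}
After op 30 (modify a.txt): modified={a.txt, b.txt, c.txt, d.txt, e.txt, f.txt} staged={none}
Final staged set: {none} -> count=0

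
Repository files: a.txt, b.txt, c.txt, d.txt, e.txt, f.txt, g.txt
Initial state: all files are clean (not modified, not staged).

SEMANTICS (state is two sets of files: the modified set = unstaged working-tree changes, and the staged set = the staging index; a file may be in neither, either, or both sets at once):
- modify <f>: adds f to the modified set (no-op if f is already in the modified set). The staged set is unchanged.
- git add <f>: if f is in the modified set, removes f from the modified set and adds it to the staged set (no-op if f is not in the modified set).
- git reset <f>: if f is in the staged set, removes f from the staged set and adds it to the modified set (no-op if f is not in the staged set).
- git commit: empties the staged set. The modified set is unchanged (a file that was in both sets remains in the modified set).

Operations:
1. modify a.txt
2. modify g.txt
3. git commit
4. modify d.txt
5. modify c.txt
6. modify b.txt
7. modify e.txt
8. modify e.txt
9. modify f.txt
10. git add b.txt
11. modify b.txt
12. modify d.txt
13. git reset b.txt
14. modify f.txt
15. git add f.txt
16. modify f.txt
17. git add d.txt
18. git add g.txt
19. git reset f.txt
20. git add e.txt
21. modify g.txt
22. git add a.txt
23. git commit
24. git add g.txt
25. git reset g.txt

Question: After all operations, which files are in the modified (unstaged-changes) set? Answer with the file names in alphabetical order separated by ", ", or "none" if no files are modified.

After op 1 (modify a.txt): modified={a.txt} staged={none}
After op 2 (modify g.txt): modified={a.txt, g.txt} staged={none}
After op 3 (git commit): modified={a.txt, g.txt} staged={none}
After op 4 (modify d.txt): modified={a.txt, d.txt, g.txt} staged={none}
After op 5 (modify c.txt): modified={a.txt, c.txt, d.txt, g.txt} staged={none}
After op 6 (modify b.txt): modified={a.txt, b.txt, c.txt, d.txt, g.txt} staged={none}
After op 7 (modify e.txt): modified={a.txt, b.txt, c.txt, d.txt, e.txt, g.txt} staged={none}
After op 8 (modify e.txt): modified={a.txt, b.txt, c.txt, d.txt, e.txt, g.txt} staged={none}
After op 9 (modify f.txt): modified={a.txt, b.txt, c.txt, d.txt, e.txt, f.txt, g.txt} staged={none}
After op 10 (git add b.txt): modified={a.txt, c.txt, d.txt, e.txt, f.txt, g.txt} staged={b.txt}
After op 11 (modify b.txt): modified={a.txt, b.txt, c.txt, d.txt, e.txt, f.txt, g.txt} staged={b.txt}
After op 12 (modify d.txt): modified={a.txt, b.txt, c.txt, d.txt, e.txt, f.txt, g.txt} staged={b.txt}
After op 13 (git reset b.txt): modified={a.txt, b.txt, c.txt, d.txt, e.txt, f.txt, g.txt} staged={none}
After op 14 (modify f.txt): modified={a.txt, b.txt, c.txt, d.txt, e.txt, f.txt, g.txt} staged={none}
After op 15 (git add f.txt): modified={a.txt, b.txt, c.txt, d.txt, e.txt, g.txt} staged={f.txt}
After op 16 (modify f.txt): modified={a.txt, b.txt, c.txt, d.txt, e.txt, f.txt, g.txt} staged={f.txt}
After op 17 (git add d.txt): modified={a.txt, b.txt, c.txt, e.txt, f.txt, g.txt} staged={d.txt, f.txt}
After op 18 (git add g.txt): modified={a.txt, b.txt, c.txt, e.txt, f.txt} staged={d.txt, f.txt, g.txt}
After op 19 (git reset f.txt): modified={a.txt, b.txt, c.txt, e.txt, f.txt} staged={d.txt, g.txt}
After op 20 (git add e.txt): modified={a.txt, b.txt, c.txt, f.txt} staged={d.txt, e.txt, g.txt}
After op 21 (modify g.txt): modified={a.txt, b.txt, c.txt, f.txt, g.txt} staged={d.txt, e.txt, g.txt}
After op 22 (git add a.txt): modified={b.txt, c.txt, f.txt, g.txt} staged={a.txt, d.txt, e.txt, g.txt}
After op 23 (git commit): modified={b.txt, c.txt, f.txt, g.txt} staged={none}
After op 24 (git add g.txt): modified={b.txt, c.txt, f.txt} staged={g.txt}
After op 25 (git reset g.txt): modified={b.txt, c.txt, f.txt, g.txt} staged={none}

Answer: b.txt, c.txt, f.txt, g.txt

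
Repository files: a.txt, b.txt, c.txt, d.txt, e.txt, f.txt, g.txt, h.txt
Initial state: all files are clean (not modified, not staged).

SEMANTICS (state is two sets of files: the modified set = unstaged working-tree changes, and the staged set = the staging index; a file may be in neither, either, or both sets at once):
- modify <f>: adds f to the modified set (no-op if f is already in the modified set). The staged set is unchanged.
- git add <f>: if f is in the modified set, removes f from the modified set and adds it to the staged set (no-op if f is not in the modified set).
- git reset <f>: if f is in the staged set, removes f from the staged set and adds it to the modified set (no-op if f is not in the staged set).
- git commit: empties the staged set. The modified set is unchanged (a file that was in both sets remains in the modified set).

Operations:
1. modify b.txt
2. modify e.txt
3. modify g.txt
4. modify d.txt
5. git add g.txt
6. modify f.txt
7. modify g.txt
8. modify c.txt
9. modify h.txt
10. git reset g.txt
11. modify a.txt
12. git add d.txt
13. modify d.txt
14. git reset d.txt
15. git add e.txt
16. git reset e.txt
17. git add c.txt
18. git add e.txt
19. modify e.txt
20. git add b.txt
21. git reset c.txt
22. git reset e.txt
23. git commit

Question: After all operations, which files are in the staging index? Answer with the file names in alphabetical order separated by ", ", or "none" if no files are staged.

After op 1 (modify b.txt): modified={b.txt} staged={none}
After op 2 (modify e.txt): modified={b.txt, e.txt} staged={none}
After op 3 (modify g.txt): modified={b.txt, e.txt, g.txt} staged={none}
After op 4 (modify d.txt): modified={b.txt, d.txt, e.txt, g.txt} staged={none}
After op 5 (git add g.txt): modified={b.txt, d.txt, e.txt} staged={g.txt}
After op 6 (modify f.txt): modified={b.txt, d.txt, e.txt, f.txt} staged={g.txt}
After op 7 (modify g.txt): modified={b.txt, d.txt, e.txt, f.txt, g.txt} staged={g.txt}
After op 8 (modify c.txt): modified={b.txt, c.txt, d.txt, e.txt, f.txt, g.txt} staged={g.txt}
After op 9 (modify h.txt): modified={b.txt, c.txt, d.txt, e.txt, f.txt, g.txt, h.txt} staged={g.txt}
After op 10 (git reset g.txt): modified={b.txt, c.txt, d.txt, e.txt, f.txt, g.txt, h.txt} staged={none}
After op 11 (modify a.txt): modified={a.txt, b.txt, c.txt, d.txt, e.txt, f.txt, g.txt, h.txt} staged={none}
After op 12 (git add d.txt): modified={a.txt, b.txt, c.txt, e.txt, f.txt, g.txt, h.txt} staged={d.txt}
After op 13 (modify d.txt): modified={a.txt, b.txt, c.txt, d.txt, e.txt, f.txt, g.txt, h.txt} staged={d.txt}
After op 14 (git reset d.txt): modified={a.txt, b.txt, c.txt, d.txt, e.txt, f.txt, g.txt, h.txt} staged={none}
After op 15 (git add e.txt): modified={a.txt, b.txt, c.txt, d.txt, f.txt, g.txt, h.txt} staged={e.txt}
After op 16 (git reset e.txt): modified={a.txt, b.txt, c.txt, d.txt, e.txt, f.txt, g.txt, h.txt} staged={none}
After op 17 (git add c.txt): modified={a.txt, b.txt, d.txt, e.txt, f.txt, g.txt, h.txt} staged={c.txt}
After op 18 (git add e.txt): modified={a.txt, b.txt, d.txt, f.txt, g.txt, h.txt} staged={c.txt, e.txt}
After op 19 (modify e.txt): modified={a.txt, b.txt, d.txt, e.txt, f.txt, g.txt, h.txt} staged={c.txt, e.txt}
After op 20 (git add b.txt): modified={a.txt, d.txt, e.txt, f.txt, g.txt, h.txt} staged={b.txt, c.txt, e.txt}
After op 21 (git reset c.txt): modified={a.txt, c.txt, d.txt, e.txt, f.txt, g.txt, h.txt} staged={b.txt, e.txt}
After op 22 (git reset e.txt): modified={a.txt, c.txt, d.txt, e.txt, f.txt, g.txt, h.txt} staged={b.txt}
After op 23 (git commit): modified={a.txt, c.txt, d.txt, e.txt, f.txt, g.txt, h.txt} staged={none}

Answer: none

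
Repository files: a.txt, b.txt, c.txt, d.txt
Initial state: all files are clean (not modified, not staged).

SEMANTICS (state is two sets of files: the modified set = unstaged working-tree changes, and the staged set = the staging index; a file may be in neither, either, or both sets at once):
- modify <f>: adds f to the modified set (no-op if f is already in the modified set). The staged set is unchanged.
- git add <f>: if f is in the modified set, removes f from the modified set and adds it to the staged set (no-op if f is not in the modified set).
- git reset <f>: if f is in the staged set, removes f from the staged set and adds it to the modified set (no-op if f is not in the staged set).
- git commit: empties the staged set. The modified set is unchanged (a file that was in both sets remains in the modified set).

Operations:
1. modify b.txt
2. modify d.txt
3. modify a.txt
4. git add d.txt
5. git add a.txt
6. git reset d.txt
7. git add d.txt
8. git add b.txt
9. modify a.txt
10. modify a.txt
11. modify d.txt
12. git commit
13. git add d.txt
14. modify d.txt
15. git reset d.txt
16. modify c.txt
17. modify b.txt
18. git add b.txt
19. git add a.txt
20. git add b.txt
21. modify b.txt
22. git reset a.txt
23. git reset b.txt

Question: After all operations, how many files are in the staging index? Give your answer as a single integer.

Answer: 0

Derivation:
After op 1 (modify b.txt): modified={b.txt} staged={none}
After op 2 (modify d.txt): modified={b.txt, d.txt} staged={none}
After op 3 (modify a.txt): modified={a.txt, b.txt, d.txt} staged={none}
After op 4 (git add d.txt): modified={a.txt, b.txt} staged={d.txt}
After op 5 (git add a.txt): modified={b.txt} staged={a.txt, d.txt}
After op 6 (git reset d.txt): modified={b.txt, d.txt} staged={a.txt}
After op 7 (git add d.txt): modified={b.txt} staged={a.txt, d.txt}
After op 8 (git add b.txt): modified={none} staged={a.txt, b.txt, d.txt}
After op 9 (modify a.txt): modified={a.txt} staged={a.txt, b.txt, d.txt}
After op 10 (modify a.txt): modified={a.txt} staged={a.txt, b.txt, d.txt}
After op 11 (modify d.txt): modified={a.txt, d.txt} staged={a.txt, b.txt, d.txt}
After op 12 (git commit): modified={a.txt, d.txt} staged={none}
After op 13 (git add d.txt): modified={a.txt} staged={d.txt}
After op 14 (modify d.txt): modified={a.txt, d.txt} staged={d.txt}
After op 15 (git reset d.txt): modified={a.txt, d.txt} staged={none}
After op 16 (modify c.txt): modified={a.txt, c.txt, d.txt} staged={none}
After op 17 (modify b.txt): modified={a.txt, b.txt, c.txt, d.txt} staged={none}
After op 18 (git add b.txt): modified={a.txt, c.txt, d.txt} staged={b.txt}
After op 19 (git add a.txt): modified={c.txt, d.txt} staged={a.txt, b.txt}
After op 20 (git add b.txt): modified={c.txt, d.txt} staged={a.txt, b.txt}
After op 21 (modify b.txt): modified={b.txt, c.txt, d.txt} staged={a.txt, b.txt}
After op 22 (git reset a.txt): modified={a.txt, b.txt, c.txt, d.txt} staged={b.txt}
After op 23 (git reset b.txt): modified={a.txt, b.txt, c.txt, d.txt} staged={none}
Final staged set: {none} -> count=0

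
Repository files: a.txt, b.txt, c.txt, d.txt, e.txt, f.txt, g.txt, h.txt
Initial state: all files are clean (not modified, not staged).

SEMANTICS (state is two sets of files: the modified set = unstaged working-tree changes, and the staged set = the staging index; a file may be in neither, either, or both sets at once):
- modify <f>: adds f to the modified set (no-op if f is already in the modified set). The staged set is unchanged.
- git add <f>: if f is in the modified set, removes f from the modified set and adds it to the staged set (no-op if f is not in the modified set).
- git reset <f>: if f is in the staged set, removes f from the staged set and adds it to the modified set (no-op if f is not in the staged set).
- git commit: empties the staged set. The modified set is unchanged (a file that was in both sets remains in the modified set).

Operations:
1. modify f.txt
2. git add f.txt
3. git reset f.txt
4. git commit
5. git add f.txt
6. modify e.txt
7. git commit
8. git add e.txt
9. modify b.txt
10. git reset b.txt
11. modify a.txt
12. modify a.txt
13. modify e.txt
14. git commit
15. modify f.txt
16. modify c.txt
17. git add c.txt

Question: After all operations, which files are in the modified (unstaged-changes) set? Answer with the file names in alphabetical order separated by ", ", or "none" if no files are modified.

Answer: a.txt, b.txt, e.txt, f.txt

Derivation:
After op 1 (modify f.txt): modified={f.txt} staged={none}
After op 2 (git add f.txt): modified={none} staged={f.txt}
After op 3 (git reset f.txt): modified={f.txt} staged={none}
After op 4 (git commit): modified={f.txt} staged={none}
After op 5 (git add f.txt): modified={none} staged={f.txt}
After op 6 (modify e.txt): modified={e.txt} staged={f.txt}
After op 7 (git commit): modified={e.txt} staged={none}
After op 8 (git add e.txt): modified={none} staged={e.txt}
After op 9 (modify b.txt): modified={b.txt} staged={e.txt}
After op 10 (git reset b.txt): modified={b.txt} staged={e.txt}
After op 11 (modify a.txt): modified={a.txt, b.txt} staged={e.txt}
After op 12 (modify a.txt): modified={a.txt, b.txt} staged={e.txt}
After op 13 (modify e.txt): modified={a.txt, b.txt, e.txt} staged={e.txt}
After op 14 (git commit): modified={a.txt, b.txt, e.txt} staged={none}
After op 15 (modify f.txt): modified={a.txt, b.txt, e.txt, f.txt} staged={none}
After op 16 (modify c.txt): modified={a.txt, b.txt, c.txt, e.txt, f.txt} staged={none}
After op 17 (git add c.txt): modified={a.txt, b.txt, e.txt, f.txt} staged={c.txt}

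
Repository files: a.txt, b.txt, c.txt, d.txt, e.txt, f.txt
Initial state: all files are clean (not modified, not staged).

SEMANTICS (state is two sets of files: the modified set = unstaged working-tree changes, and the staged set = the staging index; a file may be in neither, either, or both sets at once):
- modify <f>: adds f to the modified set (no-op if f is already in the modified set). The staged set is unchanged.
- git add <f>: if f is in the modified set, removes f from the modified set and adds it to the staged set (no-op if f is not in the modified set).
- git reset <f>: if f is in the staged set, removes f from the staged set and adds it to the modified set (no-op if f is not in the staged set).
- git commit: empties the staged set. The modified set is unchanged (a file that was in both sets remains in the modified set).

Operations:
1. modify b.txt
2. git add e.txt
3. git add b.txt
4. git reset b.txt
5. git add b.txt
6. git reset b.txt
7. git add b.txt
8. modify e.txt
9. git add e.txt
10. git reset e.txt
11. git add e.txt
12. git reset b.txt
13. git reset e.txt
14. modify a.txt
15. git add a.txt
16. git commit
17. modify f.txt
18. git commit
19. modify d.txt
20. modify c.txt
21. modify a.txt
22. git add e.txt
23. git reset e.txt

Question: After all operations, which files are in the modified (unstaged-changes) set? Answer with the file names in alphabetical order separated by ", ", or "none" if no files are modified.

Answer: a.txt, b.txt, c.txt, d.txt, e.txt, f.txt

Derivation:
After op 1 (modify b.txt): modified={b.txt} staged={none}
After op 2 (git add e.txt): modified={b.txt} staged={none}
After op 3 (git add b.txt): modified={none} staged={b.txt}
After op 4 (git reset b.txt): modified={b.txt} staged={none}
After op 5 (git add b.txt): modified={none} staged={b.txt}
After op 6 (git reset b.txt): modified={b.txt} staged={none}
After op 7 (git add b.txt): modified={none} staged={b.txt}
After op 8 (modify e.txt): modified={e.txt} staged={b.txt}
After op 9 (git add e.txt): modified={none} staged={b.txt, e.txt}
After op 10 (git reset e.txt): modified={e.txt} staged={b.txt}
After op 11 (git add e.txt): modified={none} staged={b.txt, e.txt}
After op 12 (git reset b.txt): modified={b.txt} staged={e.txt}
After op 13 (git reset e.txt): modified={b.txt, e.txt} staged={none}
After op 14 (modify a.txt): modified={a.txt, b.txt, e.txt} staged={none}
After op 15 (git add a.txt): modified={b.txt, e.txt} staged={a.txt}
After op 16 (git commit): modified={b.txt, e.txt} staged={none}
After op 17 (modify f.txt): modified={b.txt, e.txt, f.txt} staged={none}
After op 18 (git commit): modified={b.txt, e.txt, f.txt} staged={none}
After op 19 (modify d.txt): modified={b.txt, d.txt, e.txt, f.txt} staged={none}
After op 20 (modify c.txt): modified={b.txt, c.txt, d.txt, e.txt, f.txt} staged={none}
After op 21 (modify a.txt): modified={a.txt, b.txt, c.txt, d.txt, e.txt, f.txt} staged={none}
After op 22 (git add e.txt): modified={a.txt, b.txt, c.txt, d.txt, f.txt} staged={e.txt}
After op 23 (git reset e.txt): modified={a.txt, b.txt, c.txt, d.txt, e.txt, f.txt} staged={none}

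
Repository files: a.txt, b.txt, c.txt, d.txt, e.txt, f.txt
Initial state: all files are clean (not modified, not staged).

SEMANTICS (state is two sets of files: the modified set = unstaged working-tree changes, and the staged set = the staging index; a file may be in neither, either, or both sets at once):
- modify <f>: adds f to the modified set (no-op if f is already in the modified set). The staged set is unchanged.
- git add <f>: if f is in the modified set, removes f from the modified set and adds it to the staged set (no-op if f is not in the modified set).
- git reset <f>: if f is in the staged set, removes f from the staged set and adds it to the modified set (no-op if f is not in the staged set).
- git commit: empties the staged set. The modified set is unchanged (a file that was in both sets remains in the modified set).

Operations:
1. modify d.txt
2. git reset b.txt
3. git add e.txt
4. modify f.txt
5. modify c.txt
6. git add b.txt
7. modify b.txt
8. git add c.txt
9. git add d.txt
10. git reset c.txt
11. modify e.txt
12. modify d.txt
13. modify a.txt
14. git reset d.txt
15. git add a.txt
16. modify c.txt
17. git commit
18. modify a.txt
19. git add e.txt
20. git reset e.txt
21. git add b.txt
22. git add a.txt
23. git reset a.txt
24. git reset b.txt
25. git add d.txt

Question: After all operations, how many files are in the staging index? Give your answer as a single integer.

After op 1 (modify d.txt): modified={d.txt} staged={none}
After op 2 (git reset b.txt): modified={d.txt} staged={none}
After op 3 (git add e.txt): modified={d.txt} staged={none}
After op 4 (modify f.txt): modified={d.txt, f.txt} staged={none}
After op 5 (modify c.txt): modified={c.txt, d.txt, f.txt} staged={none}
After op 6 (git add b.txt): modified={c.txt, d.txt, f.txt} staged={none}
After op 7 (modify b.txt): modified={b.txt, c.txt, d.txt, f.txt} staged={none}
After op 8 (git add c.txt): modified={b.txt, d.txt, f.txt} staged={c.txt}
After op 9 (git add d.txt): modified={b.txt, f.txt} staged={c.txt, d.txt}
After op 10 (git reset c.txt): modified={b.txt, c.txt, f.txt} staged={d.txt}
After op 11 (modify e.txt): modified={b.txt, c.txt, e.txt, f.txt} staged={d.txt}
After op 12 (modify d.txt): modified={b.txt, c.txt, d.txt, e.txt, f.txt} staged={d.txt}
After op 13 (modify a.txt): modified={a.txt, b.txt, c.txt, d.txt, e.txt, f.txt} staged={d.txt}
After op 14 (git reset d.txt): modified={a.txt, b.txt, c.txt, d.txt, e.txt, f.txt} staged={none}
After op 15 (git add a.txt): modified={b.txt, c.txt, d.txt, e.txt, f.txt} staged={a.txt}
After op 16 (modify c.txt): modified={b.txt, c.txt, d.txt, e.txt, f.txt} staged={a.txt}
After op 17 (git commit): modified={b.txt, c.txt, d.txt, e.txt, f.txt} staged={none}
After op 18 (modify a.txt): modified={a.txt, b.txt, c.txt, d.txt, e.txt, f.txt} staged={none}
After op 19 (git add e.txt): modified={a.txt, b.txt, c.txt, d.txt, f.txt} staged={e.txt}
After op 20 (git reset e.txt): modified={a.txt, b.txt, c.txt, d.txt, e.txt, f.txt} staged={none}
After op 21 (git add b.txt): modified={a.txt, c.txt, d.txt, e.txt, f.txt} staged={b.txt}
After op 22 (git add a.txt): modified={c.txt, d.txt, e.txt, f.txt} staged={a.txt, b.txt}
After op 23 (git reset a.txt): modified={a.txt, c.txt, d.txt, e.txt, f.txt} staged={b.txt}
After op 24 (git reset b.txt): modified={a.txt, b.txt, c.txt, d.txt, e.txt, f.txt} staged={none}
After op 25 (git add d.txt): modified={a.txt, b.txt, c.txt, e.txt, f.txt} staged={d.txt}
Final staged set: {d.txt} -> count=1

Answer: 1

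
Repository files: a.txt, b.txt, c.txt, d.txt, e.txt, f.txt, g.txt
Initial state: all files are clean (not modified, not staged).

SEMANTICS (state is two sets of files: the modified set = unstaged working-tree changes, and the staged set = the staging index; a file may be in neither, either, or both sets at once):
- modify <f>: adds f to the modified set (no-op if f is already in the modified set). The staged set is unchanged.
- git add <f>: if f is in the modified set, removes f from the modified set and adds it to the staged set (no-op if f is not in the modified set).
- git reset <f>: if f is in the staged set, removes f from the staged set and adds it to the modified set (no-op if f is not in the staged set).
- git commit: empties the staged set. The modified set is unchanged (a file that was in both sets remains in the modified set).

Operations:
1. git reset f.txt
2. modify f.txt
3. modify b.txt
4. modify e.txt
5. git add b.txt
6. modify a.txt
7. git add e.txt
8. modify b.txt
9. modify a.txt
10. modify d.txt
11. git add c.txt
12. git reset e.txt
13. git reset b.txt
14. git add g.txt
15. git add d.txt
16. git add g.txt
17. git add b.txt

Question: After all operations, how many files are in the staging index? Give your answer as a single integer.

After op 1 (git reset f.txt): modified={none} staged={none}
After op 2 (modify f.txt): modified={f.txt} staged={none}
After op 3 (modify b.txt): modified={b.txt, f.txt} staged={none}
After op 4 (modify e.txt): modified={b.txt, e.txt, f.txt} staged={none}
After op 5 (git add b.txt): modified={e.txt, f.txt} staged={b.txt}
After op 6 (modify a.txt): modified={a.txt, e.txt, f.txt} staged={b.txt}
After op 7 (git add e.txt): modified={a.txt, f.txt} staged={b.txt, e.txt}
After op 8 (modify b.txt): modified={a.txt, b.txt, f.txt} staged={b.txt, e.txt}
After op 9 (modify a.txt): modified={a.txt, b.txt, f.txt} staged={b.txt, e.txt}
After op 10 (modify d.txt): modified={a.txt, b.txt, d.txt, f.txt} staged={b.txt, e.txt}
After op 11 (git add c.txt): modified={a.txt, b.txt, d.txt, f.txt} staged={b.txt, e.txt}
After op 12 (git reset e.txt): modified={a.txt, b.txt, d.txt, e.txt, f.txt} staged={b.txt}
After op 13 (git reset b.txt): modified={a.txt, b.txt, d.txt, e.txt, f.txt} staged={none}
After op 14 (git add g.txt): modified={a.txt, b.txt, d.txt, e.txt, f.txt} staged={none}
After op 15 (git add d.txt): modified={a.txt, b.txt, e.txt, f.txt} staged={d.txt}
After op 16 (git add g.txt): modified={a.txt, b.txt, e.txt, f.txt} staged={d.txt}
After op 17 (git add b.txt): modified={a.txt, e.txt, f.txt} staged={b.txt, d.txt}
Final staged set: {b.txt, d.txt} -> count=2

Answer: 2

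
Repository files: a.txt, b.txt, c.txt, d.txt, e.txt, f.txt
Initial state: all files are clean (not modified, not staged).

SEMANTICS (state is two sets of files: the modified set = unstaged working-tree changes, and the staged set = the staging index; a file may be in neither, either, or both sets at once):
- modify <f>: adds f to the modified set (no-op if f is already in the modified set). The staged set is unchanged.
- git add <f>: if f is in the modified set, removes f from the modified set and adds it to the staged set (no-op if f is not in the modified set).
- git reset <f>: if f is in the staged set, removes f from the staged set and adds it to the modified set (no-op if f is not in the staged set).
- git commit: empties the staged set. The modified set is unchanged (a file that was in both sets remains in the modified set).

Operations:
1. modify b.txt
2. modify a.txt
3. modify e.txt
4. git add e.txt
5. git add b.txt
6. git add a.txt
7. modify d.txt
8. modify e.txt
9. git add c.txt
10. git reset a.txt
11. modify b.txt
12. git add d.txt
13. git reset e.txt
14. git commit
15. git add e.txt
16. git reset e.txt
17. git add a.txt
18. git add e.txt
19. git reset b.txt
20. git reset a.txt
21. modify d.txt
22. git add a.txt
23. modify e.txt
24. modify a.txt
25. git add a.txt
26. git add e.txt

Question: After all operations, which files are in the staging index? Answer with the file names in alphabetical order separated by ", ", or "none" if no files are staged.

After op 1 (modify b.txt): modified={b.txt} staged={none}
After op 2 (modify a.txt): modified={a.txt, b.txt} staged={none}
After op 3 (modify e.txt): modified={a.txt, b.txt, e.txt} staged={none}
After op 4 (git add e.txt): modified={a.txt, b.txt} staged={e.txt}
After op 5 (git add b.txt): modified={a.txt} staged={b.txt, e.txt}
After op 6 (git add a.txt): modified={none} staged={a.txt, b.txt, e.txt}
After op 7 (modify d.txt): modified={d.txt} staged={a.txt, b.txt, e.txt}
After op 8 (modify e.txt): modified={d.txt, e.txt} staged={a.txt, b.txt, e.txt}
After op 9 (git add c.txt): modified={d.txt, e.txt} staged={a.txt, b.txt, e.txt}
After op 10 (git reset a.txt): modified={a.txt, d.txt, e.txt} staged={b.txt, e.txt}
After op 11 (modify b.txt): modified={a.txt, b.txt, d.txt, e.txt} staged={b.txt, e.txt}
After op 12 (git add d.txt): modified={a.txt, b.txt, e.txt} staged={b.txt, d.txt, e.txt}
After op 13 (git reset e.txt): modified={a.txt, b.txt, e.txt} staged={b.txt, d.txt}
After op 14 (git commit): modified={a.txt, b.txt, e.txt} staged={none}
After op 15 (git add e.txt): modified={a.txt, b.txt} staged={e.txt}
After op 16 (git reset e.txt): modified={a.txt, b.txt, e.txt} staged={none}
After op 17 (git add a.txt): modified={b.txt, e.txt} staged={a.txt}
After op 18 (git add e.txt): modified={b.txt} staged={a.txt, e.txt}
After op 19 (git reset b.txt): modified={b.txt} staged={a.txt, e.txt}
After op 20 (git reset a.txt): modified={a.txt, b.txt} staged={e.txt}
After op 21 (modify d.txt): modified={a.txt, b.txt, d.txt} staged={e.txt}
After op 22 (git add a.txt): modified={b.txt, d.txt} staged={a.txt, e.txt}
After op 23 (modify e.txt): modified={b.txt, d.txt, e.txt} staged={a.txt, e.txt}
After op 24 (modify a.txt): modified={a.txt, b.txt, d.txt, e.txt} staged={a.txt, e.txt}
After op 25 (git add a.txt): modified={b.txt, d.txt, e.txt} staged={a.txt, e.txt}
After op 26 (git add e.txt): modified={b.txt, d.txt} staged={a.txt, e.txt}

Answer: a.txt, e.txt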